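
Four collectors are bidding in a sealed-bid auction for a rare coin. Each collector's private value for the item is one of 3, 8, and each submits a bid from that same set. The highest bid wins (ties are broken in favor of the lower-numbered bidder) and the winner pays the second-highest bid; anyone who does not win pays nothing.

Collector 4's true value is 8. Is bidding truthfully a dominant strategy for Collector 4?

Check each profile of the others' bids and compare truth against every alternative bid.
Others bid (3, 3, 3): truth gives 5, best alternative gives 0.
Others bid (3, 3, 8): truth gives 0, best alternative gives 0.
Others bid (3, 8, 3): truth gives 0, best alternative gives 0.
Others bid (3, 8, 8): truth gives 0, best alternative gives 0.
Others bid (8, 3, 3): truth gives 0, best alternative gives 0.
Others bid (8, 3, 8): truth gives 0, best alternative gives 0.
(Remaining 2 profiles checked similarly; truth is weakly best in each.)
In every case the truthful bid is at least as good as any alternative, so it is a dominant strategy.

Yes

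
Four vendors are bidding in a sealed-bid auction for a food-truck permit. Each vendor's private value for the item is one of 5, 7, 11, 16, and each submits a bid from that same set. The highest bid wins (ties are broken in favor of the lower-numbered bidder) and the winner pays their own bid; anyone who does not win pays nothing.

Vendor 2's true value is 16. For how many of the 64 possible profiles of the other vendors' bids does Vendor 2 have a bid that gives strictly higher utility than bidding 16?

18

Others bid (5, 5, 5): truth gives 0; bid 7 gives 9 > 0. Violating.
Others bid (5, 5, 7): truth gives 0; bid 7 gives 9 > 0. Violating.
Others bid (5, 5, 11): truth gives 0; bid 11 gives 5 > 0. Violating.
Others bid (5, 7, 5): truth gives 0; bid 7 gives 9 > 0. Violating.
Others bid (5, 5, 16): truth gives 0; no alternative beats it.
Others bid (5, 7, 16): truth gives 0; no alternative beats it.
(Checking all 64 profiles: 18 have a profitable deviation, 46 do not.)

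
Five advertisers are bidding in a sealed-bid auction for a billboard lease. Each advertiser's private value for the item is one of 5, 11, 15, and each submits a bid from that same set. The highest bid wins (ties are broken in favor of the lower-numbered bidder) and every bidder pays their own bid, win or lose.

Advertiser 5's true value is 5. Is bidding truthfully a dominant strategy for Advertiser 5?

Yes

Check each profile of the others' bids and compare truth against every alternative bid.
Others bid (5, 5, 5, 15): truth gives -5, best alternative gives -11.
Others bid (5, 5, 11, 15): truth gives -5, best alternative gives -11.
Others bid (5, 5, 15, 5): truth gives -5, best alternative gives -11.
Others bid (5, 5, 15, 11): truth gives -5, best alternative gives -11.
Others bid (5, 5, 15, 15): truth gives -5, best alternative gives -11.
Others bid (5, 11, 5, 15): truth gives -5, best alternative gives -11.
(Remaining 75 profiles checked similarly; truth is weakly best in each.)
In every case the truthful bid is at least as good as any alternative, so it is a dominant strategy.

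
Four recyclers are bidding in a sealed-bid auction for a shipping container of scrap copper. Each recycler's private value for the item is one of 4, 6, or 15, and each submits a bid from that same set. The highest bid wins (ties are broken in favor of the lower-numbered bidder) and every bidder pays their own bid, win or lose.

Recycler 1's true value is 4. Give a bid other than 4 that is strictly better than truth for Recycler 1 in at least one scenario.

Suppose Recycler 2 bids 4, Recycler 3 bids 4 and Recycler 4 bids 6.
Bid 4: loses but pays 4, utility -4.
Bid 6: wins, pays 6, utility 4 - 6 = -2.
So bidding 6 beats truth here (-2 > -4).

6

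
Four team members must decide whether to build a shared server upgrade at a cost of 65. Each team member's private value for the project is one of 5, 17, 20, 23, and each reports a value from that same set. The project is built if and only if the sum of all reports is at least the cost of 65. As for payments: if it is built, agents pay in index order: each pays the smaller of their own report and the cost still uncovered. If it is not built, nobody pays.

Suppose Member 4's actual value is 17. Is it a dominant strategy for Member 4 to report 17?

Check each profile of the others' reports and compare truth against every alternative report.
Others report (20, 23, 23): truth gives 17, best alternative gives 17.
Others report (23, 20, 23): truth gives 17, best alternative gives 17.
Others report (23, 23, 20): truth gives 17, best alternative gives 17.
Others report (23, 23, 23): truth gives 17, best alternative gives 17.
Others report (17, 23, 23): truth gives 15, best alternative gives 15.
Others report (20, 20, 23): truth gives 15, best alternative gives 15.
(Remaining 58 profiles checked similarly; truth is weakly best in each.)
In every case the truthful report is at least as good as any alternative, so it is a dominant strategy.

Yes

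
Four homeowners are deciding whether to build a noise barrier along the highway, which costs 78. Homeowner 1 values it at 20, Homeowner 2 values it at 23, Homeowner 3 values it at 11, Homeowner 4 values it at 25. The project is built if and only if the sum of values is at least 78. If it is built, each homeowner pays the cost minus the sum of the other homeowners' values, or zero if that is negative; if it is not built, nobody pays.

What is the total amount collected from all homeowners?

75

Total value 79 ≥ cost 78, so it is built.
Homeowner 1: others sum to 59; max(0, 78 - 59) = 19.
Homeowner 2: others sum to 56; max(0, 78 - 56) = 22.
Homeowner 3: others sum to 68; max(0, 78 - 68) = 10.
Homeowner 4: others sum to 54; max(0, 78 - 54) = 24.
Total collected = 19 + 22 + 10 + 24 = 75.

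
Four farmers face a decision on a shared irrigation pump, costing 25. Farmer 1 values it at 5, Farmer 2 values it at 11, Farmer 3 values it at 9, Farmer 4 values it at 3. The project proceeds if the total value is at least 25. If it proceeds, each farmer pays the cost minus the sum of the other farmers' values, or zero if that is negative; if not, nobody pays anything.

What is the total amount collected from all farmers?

16

Total value 28 ≥ cost 25, so it is built.
Farmer 1: others sum to 23; max(0, 25 - 23) = 2.
Farmer 2: others sum to 17; max(0, 25 - 17) = 8.
Farmer 3: others sum to 19; max(0, 25 - 19) = 6.
Farmer 4: others sum to 25; max(0, 25 - 25) = 0.
Total collected = 2 + 8 + 6 + 0 = 16.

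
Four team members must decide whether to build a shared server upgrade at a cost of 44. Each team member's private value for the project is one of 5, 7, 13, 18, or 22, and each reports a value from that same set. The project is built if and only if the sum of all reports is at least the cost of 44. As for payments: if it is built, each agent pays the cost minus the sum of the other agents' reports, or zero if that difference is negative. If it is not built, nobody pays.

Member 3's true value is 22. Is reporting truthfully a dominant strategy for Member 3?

Check each profile of the others' reports and compare truth against every alternative report.
Others report (5, 7, 13): truth gives 3, best alternative gives 0.
Others report (5, 13, 7): truth gives 3, best alternative gives 0.
Others report (7, 5, 13): truth gives 3, best alternative gives 0.
Others report (7, 13, 5): truth gives 3, best alternative gives 0.
Others report (13, 5, 7): truth gives 3, best alternative gives 0.
Others report (13, 7, 5): truth gives 3, best alternative gives 0.
(Remaining 119 profiles checked similarly; truth is weakly best in each.)
In every case the truthful report is at least as good as any alternative, so it is a dominant strategy.

Yes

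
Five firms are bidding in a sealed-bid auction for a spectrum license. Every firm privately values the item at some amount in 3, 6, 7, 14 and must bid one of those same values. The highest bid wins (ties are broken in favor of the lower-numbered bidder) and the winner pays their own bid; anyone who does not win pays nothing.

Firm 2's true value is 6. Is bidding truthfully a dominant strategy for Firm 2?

Yes

Check each profile of the others' bids and compare truth against every alternative bid.
Others bid (3, 3, 3, 3): truth gives 0, best alternative gives 0.
Others bid (3, 3, 3, 6): truth gives 0, best alternative gives 0.
Others bid (3, 3, 3, 7): truth gives 0, best alternative gives 0.
Others bid (3, 3, 3, 14): truth gives 0, best alternative gives 0.
Others bid (3, 3, 6, 3): truth gives 0, best alternative gives 0.
Others bid (3, 3, 6, 6): truth gives 0, best alternative gives 0.
(Remaining 250 profiles checked similarly; truth is weakly best in each.)
In every case the truthful bid is at least as good as any alternative, so it is a dominant strategy.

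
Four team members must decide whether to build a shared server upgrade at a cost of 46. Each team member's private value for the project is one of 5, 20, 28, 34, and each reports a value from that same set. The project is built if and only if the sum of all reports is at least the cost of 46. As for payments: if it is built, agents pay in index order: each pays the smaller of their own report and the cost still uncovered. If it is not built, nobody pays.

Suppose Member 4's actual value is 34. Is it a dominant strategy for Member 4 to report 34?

Yes

Check each profile of the others' reports and compare truth against every alternative report.
Others report (5, 5, 5): truth gives 3, best alternative gives 0.
Others report (5, 20, 28): truth gives 34, best alternative gives 34.
Others report (5, 20, 34): truth gives 34, best alternative gives 34.
Others report (5, 28, 20): truth gives 34, best alternative gives 34.
Others report (5, 28, 28): truth gives 34, best alternative gives 34.
Others report (5, 28, 34): truth gives 34, best alternative gives 34.
(Remaining 58 profiles checked similarly; truth is weakly best in each.)
In every case the truthful report is at least as good as any alternative, so it is a dominant strategy.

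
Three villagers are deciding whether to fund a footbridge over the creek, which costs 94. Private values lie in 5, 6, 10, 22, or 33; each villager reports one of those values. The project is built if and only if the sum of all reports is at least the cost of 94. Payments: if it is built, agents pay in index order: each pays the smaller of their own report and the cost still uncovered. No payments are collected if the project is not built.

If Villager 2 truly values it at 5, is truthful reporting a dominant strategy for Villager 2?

Yes

Check each profile of the others' reports and compare truth against every alternative report.
Others report (5, 5): truth gives 0, best alternative gives 0.
Others report (5, 6): truth gives 0, best alternative gives 0.
Others report (5, 10): truth gives 0, best alternative gives 0.
Others report (5, 22): truth gives 0, best alternative gives 0.
Others report (5, 33): truth gives 0, best alternative gives 0.
Others report (6, 5): truth gives 0, best alternative gives 0.
(Remaining 19 profiles checked similarly; truth is weakly best in each.)
In every case the truthful report is at least as good as any alternative, so it is a dominant strategy.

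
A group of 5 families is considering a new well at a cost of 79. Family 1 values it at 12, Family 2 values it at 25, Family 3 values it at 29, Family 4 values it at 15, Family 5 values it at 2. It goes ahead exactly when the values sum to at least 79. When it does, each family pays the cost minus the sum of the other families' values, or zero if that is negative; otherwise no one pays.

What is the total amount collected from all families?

Total value 83 ≥ cost 79, so it is built.
Family 1: others sum to 71; max(0, 79 - 71) = 8.
Family 2: others sum to 58; max(0, 79 - 58) = 21.
Family 3: others sum to 54; max(0, 79 - 54) = 25.
Family 4: others sum to 68; max(0, 79 - 68) = 11.
Family 5: others sum to 81; max(0, 79 - 81) = 0.
Total collected = 8 + 21 + 25 + 11 + 0 = 65.

65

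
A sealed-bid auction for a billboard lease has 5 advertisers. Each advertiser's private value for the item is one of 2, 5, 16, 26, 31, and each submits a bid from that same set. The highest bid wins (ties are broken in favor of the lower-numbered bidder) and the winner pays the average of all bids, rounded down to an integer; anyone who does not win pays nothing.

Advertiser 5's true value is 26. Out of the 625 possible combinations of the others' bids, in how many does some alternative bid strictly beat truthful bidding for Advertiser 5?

Others bid (2, 2, 2, 2): truth gives 20; bid 5 gives 24 > 20. Violating.
Others bid (2, 2, 2, 5): truth gives 19; bid 16 gives 21 > 19. Violating.
Others bid (2, 2, 2, 26): truth gives 0; bid 31 gives 14 > 0. Violating.
Others bid (2, 2, 5, 2): truth gives 19; bid 16 gives 21 > 19. Violating.
Others bid (2, 2, 2, 16): truth gives 17; no alternative beats it.
Others bid (2, 2, 2, 31): truth gives 0; no alternative beats it.
(Checking all 625 profiles: 190 have a profitable deviation, 435 do not.)

190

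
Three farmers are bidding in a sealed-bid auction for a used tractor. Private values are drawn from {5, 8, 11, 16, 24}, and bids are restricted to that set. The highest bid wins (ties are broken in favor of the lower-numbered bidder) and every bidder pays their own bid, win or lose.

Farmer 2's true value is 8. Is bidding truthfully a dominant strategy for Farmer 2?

No

Consider the case where Farmer 1 bids 5 and Farmer 3 bids 11.
Truthful bid 8: loses but pays 8, utility -8.
Bid 5 instead: loses but pays 5, utility -5.
Since -5 > -8, bidding 5 is strictly better here, so truthful bidding is not dominant.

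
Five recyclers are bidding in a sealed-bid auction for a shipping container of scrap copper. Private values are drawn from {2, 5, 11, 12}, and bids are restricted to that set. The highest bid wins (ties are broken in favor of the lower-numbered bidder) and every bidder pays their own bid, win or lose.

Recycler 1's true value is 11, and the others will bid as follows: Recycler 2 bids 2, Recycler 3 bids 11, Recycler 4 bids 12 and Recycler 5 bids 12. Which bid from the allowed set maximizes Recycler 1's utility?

12

Bid 2: loses but pays 2, utility -2.
Bid 5: loses but pays 5, utility -5.
Bid 11: loses but pays 11, utility -11.
Bid 12: wins, pays 12, utility 11 - 12 = -1.
The best choice is 12 with utility -1.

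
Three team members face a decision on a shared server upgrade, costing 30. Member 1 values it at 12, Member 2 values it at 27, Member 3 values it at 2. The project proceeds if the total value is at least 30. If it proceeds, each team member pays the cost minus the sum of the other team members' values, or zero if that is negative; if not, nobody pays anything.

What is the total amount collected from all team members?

17

Total value 41 ≥ cost 30, so it is built.
Member 1: others sum to 29; max(0, 30 - 29) = 1.
Member 2: others sum to 14; max(0, 30 - 14) = 16.
Member 3: others sum to 39; max(0, 30 - 39) = 0.
Total collected = 1 + 16 + 0 = 17.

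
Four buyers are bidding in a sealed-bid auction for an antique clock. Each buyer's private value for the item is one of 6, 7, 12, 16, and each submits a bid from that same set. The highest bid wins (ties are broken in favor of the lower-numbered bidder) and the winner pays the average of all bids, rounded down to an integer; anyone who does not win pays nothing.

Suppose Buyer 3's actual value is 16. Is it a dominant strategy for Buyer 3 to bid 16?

Consider the case where Buyer 1 bids 6, Buyer 2 bids 6 and Buyer 4 bids 6.
Truthful bid 16: wins, pays 8, utility 16 - 8 = 8.
Bid 7 instead: wins, pays 6, utility 16 - 6 = 10.
Since 10 > 8, bidding 7 is strictly better here, so truthful bidding is not dominant.

No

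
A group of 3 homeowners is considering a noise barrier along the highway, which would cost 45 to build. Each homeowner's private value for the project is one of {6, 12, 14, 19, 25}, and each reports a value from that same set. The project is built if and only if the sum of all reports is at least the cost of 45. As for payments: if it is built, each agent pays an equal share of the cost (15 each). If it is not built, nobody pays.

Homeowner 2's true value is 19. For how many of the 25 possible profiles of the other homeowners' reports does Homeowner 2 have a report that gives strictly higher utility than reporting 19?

Others report (6, 14): truth gives 0; report 25 gives 4 > 0. Violating.
Others report (6, 19): truth gives 0; report 25 gives 4 > 0. Violating.
Others report (12, 12): truth gives 0; report 25 gives 4 > 0. Violating.
Others report (14, 6): truth gives 0; report 25 gives 4 > 0. Violating.
Others report (6, 6): truth gives 0; no alternative beats it.
Others report (6, 12): truth gives 0; no alternative beats it.
(Checking all 25 profiles: 5 have a profitable deviation, 20 do not.)

5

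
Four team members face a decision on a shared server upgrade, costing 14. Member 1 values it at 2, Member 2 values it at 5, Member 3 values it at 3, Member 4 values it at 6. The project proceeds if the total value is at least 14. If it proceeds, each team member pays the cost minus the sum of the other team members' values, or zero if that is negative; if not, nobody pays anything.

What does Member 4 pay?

Total value 16 ≥ cost 14, so the project is built.
The other team members' values sum to 10.
Cost minus that sum is 14 - 10 = 4.

4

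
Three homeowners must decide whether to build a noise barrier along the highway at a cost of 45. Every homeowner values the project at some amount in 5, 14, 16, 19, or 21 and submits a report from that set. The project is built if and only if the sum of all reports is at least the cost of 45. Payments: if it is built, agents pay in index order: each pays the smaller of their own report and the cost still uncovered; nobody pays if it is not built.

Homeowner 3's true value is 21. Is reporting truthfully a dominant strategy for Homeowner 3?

Yes

Check each profile of the others' reports and compare truth against every alternative report.
Others report (21, 21): truth gives 18, best alternative gives 18.
Others report (19, 21): truth gives 16, best alternative gives 16.
Others report (21, 19): truth gives 16, best alternative gives 16.
Others report (19, 19): truth gives 14, best alternative gives 14.
Others report (16, 21): truth gives 13, best alternative gives 13.
Others report (21, 16): truth gives 13, best alternative gives 13.
(Remaining 19 profiles checked similarly; truth is weakly best in each.)
In every case the truthful report is at least as good as any alternative, so it is a dominant strategy.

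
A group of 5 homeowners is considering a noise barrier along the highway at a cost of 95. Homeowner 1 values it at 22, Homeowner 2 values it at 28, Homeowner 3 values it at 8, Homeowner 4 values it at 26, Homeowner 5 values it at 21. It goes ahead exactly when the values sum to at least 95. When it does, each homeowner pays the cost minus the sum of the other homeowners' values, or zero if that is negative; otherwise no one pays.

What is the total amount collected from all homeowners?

57

Total value 105 ≥ cost 95, so it is built.
Homeowner 1: others sum to 83; max(0, 95 - 83) = 12.
Homeowner 2: others sum to 77; max(0, 95 - 77) = 18.
Homeowner 3: others sum to 97; max(0, 95 - 97) = 0.
Homeowner 4: others sum to 79; max(0, 95 - 79) = 16.
Homeowner 5: others sum to 84; max(0, 95 - 84) = 11.
Total collected = 12 + 18 + 0 + 16 + 11 = 57.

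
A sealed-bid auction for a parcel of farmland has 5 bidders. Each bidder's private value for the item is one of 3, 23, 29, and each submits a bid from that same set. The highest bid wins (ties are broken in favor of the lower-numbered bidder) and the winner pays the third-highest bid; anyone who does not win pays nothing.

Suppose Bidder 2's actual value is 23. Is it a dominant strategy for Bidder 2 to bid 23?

No

Consider the case where Bidder 1 bids 3, Bidder 3 bids 3, Bidder 4 bids 3 and Bidder 5 bids 29.
Truthful bid 23: loses, pays 0, utility 0.
Bid 29 instead: wins, pays 3, utility 23 - 3 = 20.
Since 20 > 0, bidding 29 is strictly better here, so truthful bidding is not dominant.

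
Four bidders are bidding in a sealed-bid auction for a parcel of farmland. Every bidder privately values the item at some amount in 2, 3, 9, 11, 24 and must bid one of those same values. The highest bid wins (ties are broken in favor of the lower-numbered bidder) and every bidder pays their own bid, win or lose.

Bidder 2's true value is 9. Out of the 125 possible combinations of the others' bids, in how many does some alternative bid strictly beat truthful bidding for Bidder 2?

Others bid (2, 2, 2): truth gives 0; bid 3 gives 6 > 0. Violating.
Others bid (2, 2, 3): truth gives 0; bid 3 gives 6 > 0. Violating.
Others bid (2, 2, 11): truth gives -9; bid 2 gives -2 > -9. Violating.
Others bid (2, 2, 24): truth gives -9; bid 2 gives -2 > -9. Violating.
Others bid (2, 2, 9): truth gives 0; no alternative beats it.
Others bid (2, 3, 9): truth gives 0; no alternative beats it.
(Checking all 125 profiles: 111 have a profitable deviation, 14 do not.)

111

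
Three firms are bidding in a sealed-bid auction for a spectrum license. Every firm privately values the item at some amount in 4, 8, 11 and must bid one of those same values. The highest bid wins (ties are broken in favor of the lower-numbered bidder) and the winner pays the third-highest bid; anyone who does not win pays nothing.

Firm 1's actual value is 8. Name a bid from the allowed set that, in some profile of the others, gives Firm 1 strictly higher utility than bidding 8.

11

Suppose Firm 2 bids 4 and Firm 3 bids 11.
Bid 8: loses, pays 0, utility 0.
Bid 11: wins, pays 4, utility 8 - 4 = 4.
So bidding 11 beats truth here (4 > 0).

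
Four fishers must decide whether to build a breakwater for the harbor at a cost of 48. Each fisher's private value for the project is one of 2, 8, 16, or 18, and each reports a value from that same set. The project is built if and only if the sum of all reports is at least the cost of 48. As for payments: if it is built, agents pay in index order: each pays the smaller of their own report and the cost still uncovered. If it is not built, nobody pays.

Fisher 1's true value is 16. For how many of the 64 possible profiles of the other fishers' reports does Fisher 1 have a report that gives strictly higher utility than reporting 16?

Others report (8, 16, 16): truth gives 0; report 8 gives 8 > 0. Violating.
Others report (8, 16, 18): truth gives 0; report 8 gives 8 > 0. Violating.
Others report (8, 18, 16): truth gives 0; report 8 gives 8 > 0. Violating.
Others report (8, 18, 18): truth gives 0; report 8 gives 8 > 0. Violating.
Others report (2, 2, 2): truth gives 0; no alternative beats it.
Others report (2, 2, 8): truth gives 0; no alternative beats it.
(Checking all 64 profiles: 20 have a profitable deviation, 44 do not.)

20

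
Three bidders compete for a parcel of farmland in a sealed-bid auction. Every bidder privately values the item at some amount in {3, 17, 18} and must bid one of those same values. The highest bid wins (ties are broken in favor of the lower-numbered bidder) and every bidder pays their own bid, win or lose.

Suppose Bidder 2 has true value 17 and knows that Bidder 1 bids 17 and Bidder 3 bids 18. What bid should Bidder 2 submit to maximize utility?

Bid 3: loses but pays 3, utility -3.
Bid 17: loses but pays 17, utility -17.
Bid 18: wins, pays 18, utility 17 - 18 = -1.
The best choice is 18 with utility -1.

18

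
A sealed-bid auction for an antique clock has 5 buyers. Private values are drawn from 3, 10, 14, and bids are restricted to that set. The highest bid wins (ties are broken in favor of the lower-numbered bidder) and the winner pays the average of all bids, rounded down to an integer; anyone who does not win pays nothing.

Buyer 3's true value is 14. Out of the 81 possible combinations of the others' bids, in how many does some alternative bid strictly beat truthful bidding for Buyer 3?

4

Others bid (3, 3, 3, 3): truth gives 9; bid 10 gives 10 > 9. Violating.
Others bid (3, 3, 3, 10): truth gives 8; bid 10 gives 9 > 8. Violating.
Others bid (3, 3, 10, 3): truth gives 8; bid 10 gives 9 > 8. Violating.
Others bid (3, 3, 10, 10): truth gives 6; bid 10 gives 7 > 6. Violating.
Others bid (3, 3, 3, 14): truth gives 7; no alternative beats it.
Others bid (3, 3, 10, 14): truth gives 6; no alternative beats it.
(Checking all 81 profiles: 4 have a profitable deviation, 77 do not.)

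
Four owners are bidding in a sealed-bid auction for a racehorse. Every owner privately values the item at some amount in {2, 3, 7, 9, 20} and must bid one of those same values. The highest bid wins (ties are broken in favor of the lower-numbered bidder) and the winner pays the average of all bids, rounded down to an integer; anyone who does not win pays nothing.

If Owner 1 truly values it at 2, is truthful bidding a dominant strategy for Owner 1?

Yes

Check each profile of the others' bids and compare truth against every alternative bid.
Others bid (3, 3, 3): truth gives 0, best alternative gives -1.
Others bid (2, 2, 2): truth gives 0, best alternative gives 0.
Others bid (2, 2, 3): truth gives 0, best alternative gives 0.
Others bid (2, 2, 7): truth gives 0, best alternative gives 0.
Others bid (2, 2, 9): truth gives 0, best alternative gives 0.
Others bid (2, 2, 20): truth gives 0, best alternative gives 0.
(Remaining 119 profiles checked similarly; truth is weakly best in each.)
In every case the truthful bid is at least as good as any alternative, so it is a dominant strategy.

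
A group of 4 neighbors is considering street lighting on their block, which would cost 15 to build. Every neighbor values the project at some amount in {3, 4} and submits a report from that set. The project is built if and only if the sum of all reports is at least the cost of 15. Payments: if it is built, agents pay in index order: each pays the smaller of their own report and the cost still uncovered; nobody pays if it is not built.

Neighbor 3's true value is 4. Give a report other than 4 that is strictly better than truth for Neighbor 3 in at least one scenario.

Suppose Neighbor 1 reports 4, Neighbor 2 reports 4 and Neighbor 4 reports 4.
Report 4: project built, pays 4, utility 4 - 4 = 0.
Report 3: project built, pays 3, utility 4 - 3 = 1.
So reporting 3 beats truth here (1 > 0).

3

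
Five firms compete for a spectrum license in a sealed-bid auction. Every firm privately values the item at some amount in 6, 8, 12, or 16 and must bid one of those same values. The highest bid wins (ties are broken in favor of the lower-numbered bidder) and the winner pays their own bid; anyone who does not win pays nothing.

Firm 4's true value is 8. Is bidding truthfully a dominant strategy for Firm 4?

Yes

Check each profile of the others' bids and compare truth against every alternative bid.
Others bid (6, 6, 6, 6): truth gives 0, best alternative gives 0.
Others bid (6, 6, 6, 8): truth gives 0, best alternative gives 0.
Others bid (6, 6, 6, 12): truth gives 0, best alternative gives 0.
Others bid (6, 6, 6, 16): truth gives 0, best alternative gives 0.
Others bid (6, 6, 8, 6): truth gives 0, best alternative gives 0.
Others bid (6, 6, 8, 8): truth gives 0, best alternative gives 0.
(Remaining 250 profiles checked similarly; truth is weakly best in each.)
In every case the truthful bid is at least as good as any alternative, so it is a dominant strategy.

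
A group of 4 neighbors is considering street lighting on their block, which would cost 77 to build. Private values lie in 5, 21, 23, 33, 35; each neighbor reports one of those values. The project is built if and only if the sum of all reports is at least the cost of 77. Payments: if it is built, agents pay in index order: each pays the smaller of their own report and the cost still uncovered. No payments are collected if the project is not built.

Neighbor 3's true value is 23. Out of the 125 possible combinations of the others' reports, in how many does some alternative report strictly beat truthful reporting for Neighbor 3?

Others report (5, 21, 33): truth gives 0; report 21 gives 2 > 0. Violating.
Others report (5, 21, 35): truth gives 0; report 21 gives 2 > 0. Violating.
Others report (5, 23, 33): truth gives 0; report 21 gives 2 > 0. Violating.
Others report (5, 23, 35): truth gives 0; report 21 gives 2 > 0. Violating.
Others report (5, 5, 5): truth gives 0; no alternative beats it.
Others report (5, 5, 21): truth gives 0; no alternative beats it.
(Checking all 125 profiles: 93 have a profitable deviation, 32 do not.)

93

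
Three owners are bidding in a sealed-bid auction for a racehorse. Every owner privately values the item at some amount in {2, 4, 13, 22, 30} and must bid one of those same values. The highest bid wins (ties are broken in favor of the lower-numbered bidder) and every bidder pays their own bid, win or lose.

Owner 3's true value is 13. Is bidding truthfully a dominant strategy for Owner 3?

Consider the case where Owner 1 bids 2 and Owner 2 bids 2.
Truthful bid 13: wins, pays 13, utility 13 - 13 = 0.
Bid 4 instead: wins, pays 4, utility 13 - 4 = 9.
Since 9 > 0, bidding 4 is strictly better here, so truthful bidding is not dominant.

No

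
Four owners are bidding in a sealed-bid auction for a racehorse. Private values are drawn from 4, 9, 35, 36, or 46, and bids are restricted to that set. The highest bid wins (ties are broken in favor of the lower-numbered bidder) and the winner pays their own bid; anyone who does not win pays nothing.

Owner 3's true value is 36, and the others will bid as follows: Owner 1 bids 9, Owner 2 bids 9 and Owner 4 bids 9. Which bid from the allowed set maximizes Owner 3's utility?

35

Bid 4: loses, pays 0, utility 0.
Bid 9: loses, pays 0, utility 0.
Bid 35: wins, pays 35, utility 36 - 35 = 1.
Bid 36: wins, pays 36, utility 36 - 36 = 0.
Bid 46: wins, pays 46, utility 36 - 46 = -10.
The best choice is 35 with utility 1.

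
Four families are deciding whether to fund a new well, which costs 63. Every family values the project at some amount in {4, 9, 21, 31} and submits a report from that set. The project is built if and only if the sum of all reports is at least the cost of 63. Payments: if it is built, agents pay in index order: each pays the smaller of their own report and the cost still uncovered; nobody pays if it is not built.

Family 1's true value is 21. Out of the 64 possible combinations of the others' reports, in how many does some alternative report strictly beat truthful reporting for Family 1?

26

Others report (4, 21, 31): truth gives 0; report 9 gives 12 > 0. Violating.
Others report (4, 31, 21): truth gives 0; report 9 gives 12 > 0. Violating.
Others report (4, 31, 31): truth gives 0; report 4 gives 17 > 0. Violating.
Others report (9, 21, 31): truth gives 0; report 4 gives 17 > 0. Violating.
Others report (4, 4, 4): truth gives 0; no alternative beats it.
Others report (4, 4, 9): truth gives 0; no alternative beats it.
(Checking all 64 profiles: 26 have a profitable deviation, 38 do not.)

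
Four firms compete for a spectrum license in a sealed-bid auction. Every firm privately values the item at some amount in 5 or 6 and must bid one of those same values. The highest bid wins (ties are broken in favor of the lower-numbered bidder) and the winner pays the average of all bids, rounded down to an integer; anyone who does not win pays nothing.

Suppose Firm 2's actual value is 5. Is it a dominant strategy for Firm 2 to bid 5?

Check each profile of the others' bids and compare truth against every alternative bid.
Others bid (5, 5, 5): truth gives 0, best alternative gives 0.
Others bid (5, 5, 6): truth gives 0, best alternative gives 0.
Others bid (5, 6, 5): truth gives 0, best alternative gives 0.
Others bid (5, 6, 6): truth gives 0, best alternative gives 0.
Others bid (6, 5, 5): truth gives 0, best alternative gives 0.
Others bid (6, 5, 6): truth gives 0, best alternative gives 0.
(Remaining 2 profiles checked similarly; truth is weakly best in each.)
In every case the truthful bid is at least as good as any alternative, so it is a dominant strategy.

Yes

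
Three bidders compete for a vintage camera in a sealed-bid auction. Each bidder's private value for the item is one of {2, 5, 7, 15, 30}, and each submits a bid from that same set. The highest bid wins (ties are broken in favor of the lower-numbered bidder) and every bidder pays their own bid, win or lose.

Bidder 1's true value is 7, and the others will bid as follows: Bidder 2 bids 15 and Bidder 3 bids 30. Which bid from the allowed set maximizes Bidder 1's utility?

2

Bid 2: loses but pays 2, utility -2.
Bid 5: loses but pays 5, utility -5.
Bid 7: loses but pays 7, utility -7.
Bid 15: loses but pays 15, utility -15.
Bid 30: wins, pays 30, utility 7 - 30 = -23.
The best choice is 2 with utility -2.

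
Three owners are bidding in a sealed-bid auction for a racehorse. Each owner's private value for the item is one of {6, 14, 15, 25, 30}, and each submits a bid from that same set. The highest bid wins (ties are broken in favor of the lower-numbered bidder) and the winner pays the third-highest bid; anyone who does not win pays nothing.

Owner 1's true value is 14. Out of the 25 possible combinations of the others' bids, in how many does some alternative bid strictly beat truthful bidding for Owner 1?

6

Others bid (6, 15): truth gives 0; bid 15 gives 8 > 0. Violating.
Others bid (6, 25): truth gives 0; bid 25 gives 8 > 0. Violating.
Others bid (6, 30): truth gives 0; bid 30 gives 8 > 0. Violating.
Others bid (15, 6): truth gives 0; bid 15 gives 8 > 0. Violating.
Others bid (6, 6): truth gives 8; no alternative beats it.
Others bid (6, 14): truth gives 8; no alternative beats it.
(Checking all 25 profiles: 6 have a profitable deviation, 19 do not.)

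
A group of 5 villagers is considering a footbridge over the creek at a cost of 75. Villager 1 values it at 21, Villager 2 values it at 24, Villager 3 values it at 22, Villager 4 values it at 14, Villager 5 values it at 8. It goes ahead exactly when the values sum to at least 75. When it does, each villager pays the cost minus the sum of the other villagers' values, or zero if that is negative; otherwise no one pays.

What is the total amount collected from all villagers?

25

Total value 89 ≥ cost 75, so it is built.
Villager 1: others sum to 68; max(0, 75 - 68) = 7.
Villager 2: others sum to 65; max(0, 75 - 65) = 10.
Villager 3: others sum to 67; max(0, 75 - 67) = 8.
Villager 4: others sum to 75; max(0, 75 - 75) = 0.
Villager 5: others sum to 81; max(0, 75 - 81) = 0.
Total collected = 7 + 10 + 8 + 0 + 0 = 25.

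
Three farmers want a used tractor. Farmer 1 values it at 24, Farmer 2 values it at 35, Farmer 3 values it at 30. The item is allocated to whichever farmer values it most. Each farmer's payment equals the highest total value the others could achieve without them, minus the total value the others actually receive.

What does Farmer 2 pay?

Farmer 2 has the highest value and receives the item.
Without Farmer 2, the item would go to the next-highest value, 30, so the others could achieve 30.
With Farmer 2 present and winning, the others receive nothing, so their total is 0.
Payment = 30 - 0 = 30.

30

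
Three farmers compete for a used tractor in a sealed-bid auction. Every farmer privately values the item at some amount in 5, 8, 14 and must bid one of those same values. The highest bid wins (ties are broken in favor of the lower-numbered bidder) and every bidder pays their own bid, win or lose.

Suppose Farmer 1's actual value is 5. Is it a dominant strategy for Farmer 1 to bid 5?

No

Consider the case where Farmer 2 bids 5 and Farmer 3 bids 8.
Truthful bid 5: loses but pays 5, utility -5.
Bid 8 instead: wins, pays 8, utility 5 - 8 = -3.
Since -3 > -5, bidding 8 is strictly better here, so truthful bidding is not dominant.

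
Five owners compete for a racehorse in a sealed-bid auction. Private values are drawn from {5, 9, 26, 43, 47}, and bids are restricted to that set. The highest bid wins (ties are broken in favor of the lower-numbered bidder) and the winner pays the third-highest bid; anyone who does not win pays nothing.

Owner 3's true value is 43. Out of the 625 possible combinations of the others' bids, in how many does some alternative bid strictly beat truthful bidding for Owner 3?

108

Others bid (5, 5, 5, 47): truth gives 0; bid 47 gives 38 > 0. Violating.
Others bid (5, 5, 9, 47): truth gives 0; bid 47 gives 34 > 0. Violating.
Others bid (5, 5, 26, 47): truth gives 0; bid 47 gives 17 > 0. Violating.
Others bid (5, 5, 47, 5): truth gives 0; bid 47 gives 38 > 0. Violating.
Others bid (5, 5, 5, 5): truth gives 38; no alternative beats it.
Others bid (5, 5, 5, 9): truth gives 38; no alternative beats it.
(Checking all 625 profiles: 108 have a profitable deviation, 517 do not.)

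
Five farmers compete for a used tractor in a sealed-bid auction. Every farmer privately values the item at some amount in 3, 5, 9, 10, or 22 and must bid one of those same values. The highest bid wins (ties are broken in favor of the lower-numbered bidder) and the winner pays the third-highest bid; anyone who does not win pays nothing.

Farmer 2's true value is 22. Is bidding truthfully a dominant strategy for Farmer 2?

Check each profile of the others' bids and compare truth against every alternative bid.
Others bid (3, 3, 3, 22): truth gives 19, best alternative gives 0.
Others bid (3, 3, 22, 3): truth gives 19, best alternative gives 0.
Others bid (3, 22, 3, 3): truth gives 19, best alternative gives 0.
Others bid (10, 3, 3, 3): truth gives 19, best alternative gives 0.
Others bid (3, 3, 5, 22): truth gives 17, best alternative gives 0.
Others bid (3, 3, 22, 5): truth gives 17, best alternative gives 0.
(Remaining 619 profiles checked similarly; truth is weakly best in each.)
In every case the truthful bid is at least as good as any alternative, so it is a dominant strategy.

Yes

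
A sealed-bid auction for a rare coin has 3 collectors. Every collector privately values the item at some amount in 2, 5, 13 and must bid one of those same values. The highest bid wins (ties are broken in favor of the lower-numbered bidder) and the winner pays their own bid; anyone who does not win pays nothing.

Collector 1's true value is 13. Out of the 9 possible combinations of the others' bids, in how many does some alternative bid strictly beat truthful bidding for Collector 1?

Others bid (2, 2): truth gives 0; bid 2 gives 11 > 0. Violating.
Others bid (2, 5): truth gives 0; bid 5 gives 8 > 0. Violating.
Others bid (5, 2): truth gives 0; bid 5 gives 8 > 0. Violating.
Others bid (5, 5): truth gives 0; bid 5 gives 8 > 0. Violating.
Others bid (2, 13): truth gives 0; no alternative beats it.
Others bid (5, 13): truth gives 0; no alternative beats it.
(Checking all 9 profiles: 4 have a profitable deviation, 5 do not.)

4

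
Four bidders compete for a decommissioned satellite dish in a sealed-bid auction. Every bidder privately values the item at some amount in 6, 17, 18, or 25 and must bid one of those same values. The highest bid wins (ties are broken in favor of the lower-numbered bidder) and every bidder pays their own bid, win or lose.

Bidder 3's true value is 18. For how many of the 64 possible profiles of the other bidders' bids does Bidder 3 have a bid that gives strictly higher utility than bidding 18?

Others bid (6, 6, 6): truth gives 0; bid 17 gives 1 > 0. Violating.
Others bid (6, 6, 17): truth gives 0; bid 17 gives 1 > 0. Violating.
Others bid (6, 6, 25): truth gives -18; bid 6 gives -6 > -18. Violating.
Others bid (6, 17, 25): truth gives -18; bid 6 gives -6 > -18. Violating.
Others bid (6, 6, 18): truth gives 0; no alternative beats it.
Others bid (6, 17, 6): truth gives 0; no alternative beats it.
(Checking all 64 profiles: 54 have a profitable deviation, 10 do not.)

54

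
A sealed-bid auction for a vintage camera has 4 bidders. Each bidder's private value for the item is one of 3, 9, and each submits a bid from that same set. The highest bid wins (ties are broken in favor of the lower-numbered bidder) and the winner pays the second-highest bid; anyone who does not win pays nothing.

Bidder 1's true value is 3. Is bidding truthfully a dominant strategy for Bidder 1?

Yes

Check each profile of the others' bids and compare truth against every alternative bid.
Others bid (3, 3, 9): truth gives 0, best alternative gives -6.
Others bid (3, 9, 3): truth gives 0, best alternative gives -6.
Others bid (3, 9, 9): truth gives 0, best alternative gives -6.
Others bid (9, 3, 3): truth gives 0, best alternative gives -6.
Others bid (9, 3, 9): truth gives 0, best alternative gives -6.
Others bid (9, 9, 3): truth gives 0, best alternative gives -6.
(Remaining 2 profiles checked similarly; truth is weakly best in each.)
In every case the truthful bid is at least as good as any alternative, so it is a dominant strategy.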